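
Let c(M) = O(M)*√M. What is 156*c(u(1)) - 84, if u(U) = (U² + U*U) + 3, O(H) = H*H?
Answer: -84 + 3900*√5 ≈ 8636.7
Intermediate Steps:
O(H) = H²
u(U) = 3 + 2*U² (u(U) = (U² + U²) + 3 = 2*U² + 3 = 3 + 2*U²)
c(M) = M^(5/2) (c(M) = M²*√M = M^(5/2))
156*c(u(1)) - 84 = 156*(3 + 2*1²)^(5/2) - 84 = 156*(3 + 2*1)^(5/2) - 84 = 156*(3 + 2)^(5/2) - 84 = 156*5^(5/2) - 84 = 156*(25*√5) - 84 = 3900*√5 - 84 = -84 + 3900*√5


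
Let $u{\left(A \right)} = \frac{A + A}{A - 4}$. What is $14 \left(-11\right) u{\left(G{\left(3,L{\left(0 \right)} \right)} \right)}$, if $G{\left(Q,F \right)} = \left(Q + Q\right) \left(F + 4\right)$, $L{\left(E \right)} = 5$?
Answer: $- \frac{8316}{25} \approx -332.64$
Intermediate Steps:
$G{\left(Q,F \right)} = 2 Q \left(4 + F\right)$
$u{\left(A \right)} = \frac{2 A}{-4 + A}$
$14 \left(-11\right) u{\left(G{\left(3,L{\left(0 \right)} \right)} \right)} = 14 \left(-11\right) \frac{2 \cdot 2 \cdot 3 \left(4 + 5\right)}{-4 + 2 \cdot 3 \left(4 + 5\right)} = - 154 \frac{2 \cdot 2 \cdot 3 \cdot 9}{-4 + 2 \cdot 3 \cdot 9} = - 154 \cdot 2 \cdot 54 \frac{1}{-4 + 54} = - 154 \cdot 2 \cdot 54 \cdot \frac{1}{50} = \left(-154\right) \frac{54}{25} = - \frac{8316}{25}$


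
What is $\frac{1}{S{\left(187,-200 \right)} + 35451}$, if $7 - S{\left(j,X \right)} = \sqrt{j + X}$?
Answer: $\frac{35458}{1257269777} + \frac{i \sqrt{13}}{1257269777} \approx 2.8202 \cdot 10^{-5} + 2.8678 \cdot 10^{-9} i$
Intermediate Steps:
$S{\left(j,X \right)} = 7 - \sqrt{X + j}$ ($S{\left(j,X \right)} = 7 - \sqrt{j + X} = 7 - \sqrt{X + j}$)
$\frac{1}{S{\left(187,-200 \right)} + 35451} = \frac{1}{\left(7 - \sqrt{-200 + 187}\right) + 35451} = \frac{1}{\left(7 - \sqrt{-13}\right) + 35451} = \frac{1}{\left(7 - i \sqrt{13}\right) + 35451} = \frac{1}{35458 - i \sqrt{13}}$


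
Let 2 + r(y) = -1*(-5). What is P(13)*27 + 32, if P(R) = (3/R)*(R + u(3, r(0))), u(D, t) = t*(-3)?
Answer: 740/13 ≈ 56.923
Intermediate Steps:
r(y) = 3 (r(y) = -2 - 1*(-5) = -2 + 5 = 3)
u(D, t) = -3*t
P(R) = 3*(-9 + R)/R (P(R) = (3/R)*(R - 3*3) = (3/R)*(R - 9) = (3/R)*(-9 + R) = 3*(-9 + R)/R)
P(13)*27 + 32 = (3 - 27/13)*27 + 32 = (12/13)*27 + 32 = 324/13 + 32 = 740/13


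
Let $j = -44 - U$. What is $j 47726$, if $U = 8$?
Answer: $-2481752$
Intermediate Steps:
$j = -52$ ($j = -44 - 8 = -52$)
$j 47726 = \left(-52\right) 47726 = -2481752$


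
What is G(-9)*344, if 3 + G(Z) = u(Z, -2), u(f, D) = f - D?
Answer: -3440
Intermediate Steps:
G(Z) = -1 + Z (G(Z) = -3 + (Z - 1*(-2)) = -3 + (Z + 2) = -3 + (2 + Z) = -1 + Z)
G(-9)*344 = (-1 - 9)*344 = -10*344 = -3440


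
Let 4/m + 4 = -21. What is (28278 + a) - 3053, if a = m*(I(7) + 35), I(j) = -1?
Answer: 630489/25 ≈ 25220.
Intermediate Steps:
m = -4/25 (m = 4/(-4 - 21) = 4/(-25) = 4*(-1/25) = -4/25 ≈ -0.16000)
a = -136/25 (a = -4*(-1 + 35)/25 = -4/25*34 = -136/25 ≈ -5.4400)
(28278 + a) - 3053 = (28278 - 136/25) - 3053 = 706814/25 - 3053 = 630489/25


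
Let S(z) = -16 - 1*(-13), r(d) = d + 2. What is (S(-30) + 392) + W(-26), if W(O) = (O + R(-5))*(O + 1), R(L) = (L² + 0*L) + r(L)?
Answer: 489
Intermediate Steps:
r(d) = 2 + d
R(L) = 2 + L + L² (R(L) = (L² + 0*L) + (2 + L) = (L² + 0) + (2 + L) = L² + (2 + L) = 2 + L + L²)
S(z) = -3 (S(z) = -16 + 13 = -3)
W(O) = (1 + O)*(22 + O) (W(O) = (O + (2 - 5 + (-5)²))*(O + 1) = (O + (2 - 5 + 25))*(1 + O) = (O + 22)*(1 + O) = (22 + O)*(1 + O) = (1 + O)*(22 + O))
(S(-30) + 392) + W(-26) = (-3 + 392) + (22 + (-26)² + 23*(-26)) = 389 + (22 + 676 - 598) = 389 + 100 = 489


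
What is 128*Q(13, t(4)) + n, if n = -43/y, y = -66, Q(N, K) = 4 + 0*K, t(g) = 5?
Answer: 33835/66 ≈ 512.65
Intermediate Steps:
Q(N, K) = 4 (Q(N, K) = 4 + 0 = 4)
n = 43/66 (n = -43/(-66) = -43*(-1/66) = 43/66 ≈ 0.65152)
128*Q(13, t(4)) + n = 128*4 + 43/66 = 512 + 43/66 = 33835/66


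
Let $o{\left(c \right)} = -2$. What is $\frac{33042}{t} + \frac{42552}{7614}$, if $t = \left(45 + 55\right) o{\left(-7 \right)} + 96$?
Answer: $- \frac{2288485}{7332} \approx -312.12$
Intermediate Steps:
$t = -104$ ($t = \left(45 + 55\right) \left(-2\right) + 96 = 100 \left(-2\right) + 96 = -200 + 96 = -104$)
$\frac{33042}{t} + \frac{42552}{7614} = \frac{33042}{-104} + \frac{42552}{7614} = 33042 \left(- \frac{1}{104}\right) + 42552 \cdot \frac{1}{7614} = - \frac{16521}{52} + \frac{788}{141} = - \frac{2288485}{7332}$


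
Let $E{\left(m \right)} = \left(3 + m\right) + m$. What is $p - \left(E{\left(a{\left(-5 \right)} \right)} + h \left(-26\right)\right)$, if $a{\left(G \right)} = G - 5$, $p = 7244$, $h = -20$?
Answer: $6741$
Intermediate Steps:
$a{\left(G \right)} = -5 + G$
$E{\left(m \right)} = 3 + 2 m$
$p - \left(E{\left(a{\left(-5 \right)} \right)} + h \left(-26\right)\right) = 7244 - \left(\left(3 + 2 \left(-5 - 5\right)\right) - -520\right) = 7244 - \left(\left(3 + 2 \left(-10\right)\right) + 520\right) = 7244 - \left(\left(3 - 20\right) + 520\right) = 7244 - \left(-17 + 520\right) = 7244 - 503 = 6741$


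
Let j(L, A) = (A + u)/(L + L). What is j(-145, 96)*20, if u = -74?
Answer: -44/29 ≈ -1.5172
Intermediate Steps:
j(L, A) = (-74 + A)/(2*L) (j(L, A) = (A - 74)/(L + L) = (-74 + A)/((2*L)) = (-74 + A)*(1/(2*L)) = (-74 + A)/(2*L))
j(-145, 96)*20 = ((½)*(-74 + 96)/(-145))*20 = ((½)*(-1/145)*22)*20 = -11/145*20 = -44/29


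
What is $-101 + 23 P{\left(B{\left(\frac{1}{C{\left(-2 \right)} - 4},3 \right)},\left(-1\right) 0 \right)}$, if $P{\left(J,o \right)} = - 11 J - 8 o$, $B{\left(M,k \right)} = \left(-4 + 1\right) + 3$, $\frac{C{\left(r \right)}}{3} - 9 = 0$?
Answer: $-101$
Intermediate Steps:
$C{\left(r \right)} = 27$ ($C{\left(r \right)} = 27 + 3 \cdot 0 = 27 + 0 = 27$)
$B{\left(M,k \right)} = 0$ ($B{\left(M,k \right)} = -3 + 3 = 0$)
$-101 + 23 P{\left(B{\left(\frac{1}{C{\left(-2 \right)} - 4},3 \right)},\left(-1\right) 0 \right)} = -101 + 23 \left(\left(-11\right) 0 - 8 \left(\left(-1\right) 0\right)\right) = -101 + 23 \left(0 - 0\right) = -101 + 23 \left(0 + 0\right) = -101 + 23 \cdot 0 = -101 + 0 = -101$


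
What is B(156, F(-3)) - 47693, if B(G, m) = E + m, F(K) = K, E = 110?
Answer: -47586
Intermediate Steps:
B(G, m) = 110 + m
B(156, F(-3)) - 47693 = (110 - 3) - 47693 = 107 - 47693 = -47586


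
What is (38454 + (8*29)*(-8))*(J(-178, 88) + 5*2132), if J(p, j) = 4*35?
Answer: 395258400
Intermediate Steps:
J(p, j) = 140
(38454 + (8*29)*(-8))*(J(-178, 88) + 5*2132) = (38454 + (8*29)*(-8))*(140 + 5*2132) = (38454 + 232*(-8))*(140 + 10660) = (38454 - 1856)*10800 = 36598*10800 = 395258400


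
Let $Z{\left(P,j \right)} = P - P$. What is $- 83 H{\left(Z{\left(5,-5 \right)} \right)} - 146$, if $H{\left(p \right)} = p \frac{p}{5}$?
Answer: $-146$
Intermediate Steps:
$Z{\left(P,j \right)} = 0$
$H{\left(p \right)} = \frac{p^{2}}{5}$ ($H{\left(p \right)} = p p \frac{1}{5} = p \frac{p}{5} = \frac{p^{2}}{5}$)
$- 83 H{\left(Z{\left(5,-5 \right)} \right)} - 146 = - 83 \frac{0^{2}}{5} - 146 = - 83 \cdot \frac{1}{5} \cdot 0 - 146 = \left(-83\right) 0 - 146 = 0 - 146 = -146$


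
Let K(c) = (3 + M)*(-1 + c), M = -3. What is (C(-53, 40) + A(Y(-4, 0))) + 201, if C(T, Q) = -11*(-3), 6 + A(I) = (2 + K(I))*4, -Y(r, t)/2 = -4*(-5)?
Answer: 236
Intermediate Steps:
Y(r, t) = -40 (Y(r, t) = -(-8)*(-5) = -2*20 = -40)
K(c) = 0 (K(c) = (3 - 3)*(-1 + c) = 0*(-1 + c) = 0)
A(I) = 2 (A(I) = -6 + (2 + 0)*4 = -6 + 2*4 = -6 + 8 = 2)
C(T, Q) = 33
(C(-53, 40) + A(Y(-4, 0))) + 201 = (33 + 2) + 201 = 35 + 201 = 236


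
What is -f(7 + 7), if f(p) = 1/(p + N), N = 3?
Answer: -1/17 ≈ -0.058824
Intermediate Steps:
f(p) = 1/(3 + p) (f(p) = 1/(p + 3) = 1/(3 + p))
-f(7 + 7) = -1/(3 + (7 + 7)) = -1/(3 + 14) = -1/17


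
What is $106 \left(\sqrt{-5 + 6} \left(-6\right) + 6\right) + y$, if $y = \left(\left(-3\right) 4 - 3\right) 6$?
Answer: $-90$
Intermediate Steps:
$y = -90$ ($y = \left(-12 - 3\right) 6 = \left(-15\right) 6 = -90$)
$106 \left(\sqrt{-5 + 6} \left(-6\right) + 6\right) + y = 106 \left(\sqrt{-5 + 6} \left(-6\right) + 6\right) - 90 = 106 \left(\sqrt{1} \left(-6\right) + 6\right) - 90 = 106 \left(1 \left(-6\right) + 6\right) - 90 = 106 \left(-6 + 6\right) - 90 = 106 \cdot 0 - 90 = 0 - 90 = -90$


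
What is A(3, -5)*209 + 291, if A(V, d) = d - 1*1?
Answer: -963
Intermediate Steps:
A(V, d) = -1 + d (A(V, d) = d - 1 = -1 + d)
A(3, -5)*209 + 291 = (-1 - 5)*209 + 291 = -6*209 + 291 = -1254 + 291 = -963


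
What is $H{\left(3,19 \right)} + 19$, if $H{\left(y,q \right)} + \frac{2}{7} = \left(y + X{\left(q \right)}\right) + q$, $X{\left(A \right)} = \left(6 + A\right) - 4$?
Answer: $\frac{432}{7} \approx 61.714$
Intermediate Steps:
$X{\left(A \right)} = 2 + A$
$H{\left(y,q \right)} = \frac{12}{7} + y + 2 q$ ($H{\left(y,q \right)} = - \frac{2}{7} + \left(\left(y + \left(2 + q\right)\right) + q\right) = - \frac{2}{7} + \left(\left(2 + q + y\right) + q\right) = - \frac{2}{7} + \left(2 + y + 2 q\right) = \frac{12}{7} + y + 2 q$)
$H{\left(3,19 \right)} + 19 = \left(\frac{12}{7} + 3 + 2 \cdot 19\right) + 19 = \left(\frac{12}{7} + 3 + 38\right) + 19 = \frac{299}{7} + 19 = \frac{432}{7}$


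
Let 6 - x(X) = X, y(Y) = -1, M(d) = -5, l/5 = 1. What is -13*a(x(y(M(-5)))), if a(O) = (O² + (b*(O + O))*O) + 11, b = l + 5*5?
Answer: -39000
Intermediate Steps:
l = 5 (l = 5*1 = 5)
b = 30 (b = 5 + 5*5 = 5 + 25 = 30)
x(X) = 6 - X
a(O) = 11 + 61*O² (a(O) = (O² + (30*(O + O))*O) + 11 = (O² + (30*(2*O))*O) + 11 = (O² + (60*O)*O) + 11 = (O² + 60*O²) + 11 = 61*O² + 11 = 11 + 61*O²)
-13*a(x(y(M(-5)))) = -13*(11 + 61*(6 - 1*(-1))²) = -13*(11 + 61*(6 + 1)²) = -13*(11 + 61*7²) = -13*(11 + 61*49) = -13*(11 + 2989) = -13*3000 = -39000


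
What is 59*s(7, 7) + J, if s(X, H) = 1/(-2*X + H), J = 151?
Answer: 998/7 ≈ 142.57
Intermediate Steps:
s(X, H) = 1/(H - 2*X)
59*s(7, 7) + J = 59/(7 - 2*7) + 151 = 59/(7 - 14) + 151 = 59/(-7) + 151 = 59*(-1/7) + 151 = -59/7 + 151 = 998/7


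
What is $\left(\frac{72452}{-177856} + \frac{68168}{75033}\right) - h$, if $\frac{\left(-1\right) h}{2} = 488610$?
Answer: $\frac{1173180573797}{1200528} \approx 9.7722 \cdot 10^{5}$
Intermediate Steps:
$h = -977220$ ($h = \left(-2\right) 488610 = -977220$)
$\left(\frac{72452}{-177856} + \frac{68168}{75033}\right) - h = \left(\frac{72452}{-177856} + \frac{68168}{75033}\right) - -977220 = \left(72452 \left(- \frac{1}{177856}\right) + 68168 \cdot \frac{1}{75033}\right) + 977220 = \left(- \frac{18113}{44464} + \frac{68168}{75033}\right) + 977220 = \frac{601637}{1200528} + 977220 = \frac{1173180573797}{1200528}$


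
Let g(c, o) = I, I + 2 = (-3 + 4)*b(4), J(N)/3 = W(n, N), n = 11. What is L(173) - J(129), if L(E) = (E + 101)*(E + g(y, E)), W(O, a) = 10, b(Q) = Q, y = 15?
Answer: 47920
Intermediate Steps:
J(N) = 30 (J(N) = 3*10 = 30)
I = 2 (I = -2 + (-3 + 4)*4 = -2 + 1*4 = -2 + 4 = 2)
g(c, o) = 2
L(E) = (2 + E)*(101 + E) (L(E) = (E + 101)*(E + 2) = (101 + E)*(2 + E) = (2 + E)*(101 + E))
L(173) - J(129) = (202 + 173² + 103*173) - 1*30 = (202 + 29929 + 17819) - 30 = 47950 - 30 = 47920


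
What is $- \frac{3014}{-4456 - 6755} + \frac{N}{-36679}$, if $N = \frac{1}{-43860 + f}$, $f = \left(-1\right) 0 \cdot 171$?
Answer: $\frac{1616248401457}{6011864892780} \approx 0.26884$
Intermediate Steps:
$f = 0$ ($f = 0 \cdot 171 = 0$)
$N = - \frac{1}{43860}$ ($N = \frac{1}{-43860 + 0} = \frac{1}{-43860} = - \frac{1}{43860} \approx -2.28 \cdot 10^{-5}$)
$- \frac{3014}{-4456 - 6755} + \frac{N}{-36679} = - \frac{3014}{-4456 - 6755} - \frac{1}{43860 \left(-36679\right)} = - \frac{3014}{-11211} - - \frac{1}{1608740940} = \left(-3014\right) \left(- \frac{1}{11211}\right) + \frac{1}{1608740940} = \frac{3014}{11211} + \frac{1}{1608740940} = \frac{1616248401457}{6011864892780}$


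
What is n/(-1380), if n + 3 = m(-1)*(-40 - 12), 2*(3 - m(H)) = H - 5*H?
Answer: 11/276 ≈ 0.039855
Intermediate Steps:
m(H) = 3 + 2*H (m(H) = 3 - (H - 5*H)/2 = 3 - (-2)*H = 3 + 2*H)
n = -55 (n = -3 + (3 + 2*(-1))*(-40 - 12) = -3 + (3 - 2)*(-52) = -3 + 1*(-52) = -3 - 52 = -55)
n/(-1380) = -55/(-1380) = -55*(-1/1380) = 11/276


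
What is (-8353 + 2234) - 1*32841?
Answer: -38960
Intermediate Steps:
(-8353 + 2234) - 1*32841 = -6119 - 32841 = -38960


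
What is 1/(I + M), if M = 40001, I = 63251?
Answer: 1/103252 ≈ 9.6850e-6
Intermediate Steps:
1/(I + M) = 1/(63251 + 40001) = 1/103252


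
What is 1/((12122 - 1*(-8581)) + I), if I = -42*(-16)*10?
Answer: 1/27423 ≈ 3.6466e-5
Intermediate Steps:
I = 6720 (I = 672*10 = 6720)
1/((12122 - 1*(-8581)) + I) = 1/((12122 - 1*(-8581)) + 6720) = 1/((12122 + 8581) + 6720) = 1/(20703 + 6720) = 1/27423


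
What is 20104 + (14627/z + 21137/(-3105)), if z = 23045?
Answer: 12505169618/622215 ≈ 20098.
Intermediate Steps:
20104 + (14627/z + 21137/(-3105)) = 20104 + (14627/23045 + 21137/(-3105)) = 20104 + (14627*(1/23045) + 21137*(-1/3105)) = 20104 + (14627/23045 - 919/135) = 20104 - 3840742/622215 = 12505169618/622215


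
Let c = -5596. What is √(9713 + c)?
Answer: √4117 ≈ 64.164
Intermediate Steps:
√(9713 + c) = √(9713 - 5596) = √4117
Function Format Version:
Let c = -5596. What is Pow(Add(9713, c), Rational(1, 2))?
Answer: Pow(4117, Rational(1, 2)) ≈ 64.164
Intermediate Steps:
Pow(Add(9713, c), Rational(1, 2)) = Pow(Add(9713, -5596), Rational(1, 2)) = Pow(4117, Rational(1, 2))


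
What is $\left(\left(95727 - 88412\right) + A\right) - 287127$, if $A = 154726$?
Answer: $-125086$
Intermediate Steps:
$\left(\left(95727 - 88412\right) + A\right) - 287127 = \left(\left(95727 - 88412\right) + 154726\right) - 287127 = \left(7315 + 154726\right) - 287127 = 162041 - 287127 = -125086$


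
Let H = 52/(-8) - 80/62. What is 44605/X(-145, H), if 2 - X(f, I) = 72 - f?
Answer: -8921/43 ≈ -207.47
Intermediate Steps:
H = -483/62 (H = 52*(-⅛) - 80*1/62 = -13/2 - 40/31 = -483/62 ≈ -7.7903)
X(f, I) = -70 + f (X(f, I) = 2 - (72 - f) = 2 + (-72 + f) = -70 + f)
44605/X(-145, H) = 44605/(-70 - 145) = 44605/(-215) = 44605*(-1/215) = -8921/43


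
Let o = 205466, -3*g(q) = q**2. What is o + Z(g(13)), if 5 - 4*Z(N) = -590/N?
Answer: 138894091/676 ≈ 2.0546e+5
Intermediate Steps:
g(q) = -q**2/3
Z(N) = 5/4 + 295/(2*N) (Z(N) = 5/4 - (-295)/(2*N) = 5/4 + 295/(2*N))
o + Z(g(13)) = 205466 + 5*(118 - 1/3*13**2)/(4*((-1/3*13**2))) = 205466 + 5*(118 - 1/3*169)/(4*((-1/3*169))) = 205466 + 5*(118 - 169/3)/(4*(-169/3)) = 205466 + (5/4)*(-3/169)*(185/3) = 205466 - 925/676 = 138894091/676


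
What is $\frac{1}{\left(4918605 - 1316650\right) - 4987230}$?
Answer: $- \frac{1}{1385275} \approx -7.2188 \cdot 10^{-7}$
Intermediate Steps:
$\frac{1}{\left(4918605 - 1316650\right) - 4987230} = \frac{1}{3601955 - 4987230} = \frac{1}{-1385275} = - \frac{1}{1385275}$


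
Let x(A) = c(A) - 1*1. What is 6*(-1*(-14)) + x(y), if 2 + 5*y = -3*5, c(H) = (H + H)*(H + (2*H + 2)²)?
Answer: -6319/125 ≈ -50.552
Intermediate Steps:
c(H) = 2*H*(H + (2 + 2*H)²) (c(H) = (2*H)*(H + (2 + 2*H)²) = 2*H*(H + (2 + 2*H)²))
y = -17/5 (y = -⅖ + (-3*5)/5 = -⅖ + (⅕)*(-15) = -⅖ - 3 = -17/5 ≈ -3.4000)
x(A) = -1 + 2*A*(A + 4*(1 + A)²) (x(A) = 2*A*(A + 4*(1 + A)²) - 1*1 = 2*A*(A + 4*(1 + A)²) - 1 = -1 + 2*A*(A + 4*(1 + A)²))
6*(-1*(-14)) + x(y) = 6*(-1*(-14)) + (-1 + 2*(-17/5)*(-17/5 + 4*(1 - 17/5)²)) = 6*14 + (-1 + 2*(-17/5)*(-17/5 + 4*(-12/5)²)) = 84 + (-1 + 2*(-17/5)*(-17/5 + 4*(144/25))) = 84 + (-1 + 2*(-17/5)*(-17/5 + 576/25)) = 84 + (-1 + 2*(-17/5)*(491/25)) = 84 + (-1 - 16694/125) = 84 - 16819/125 = -6319/125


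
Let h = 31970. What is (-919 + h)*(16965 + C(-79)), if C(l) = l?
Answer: 524327186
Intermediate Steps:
(-919 + h)*(16965 + C(-79)) = (-919 + 31970)*(16965 - 79) = 31051*16886 = 524327186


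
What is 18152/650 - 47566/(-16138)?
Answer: 80963719/2622425 ≈ 30.874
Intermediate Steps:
18152/650 - 47566/(-16138) = 18152*(1/650) - 47566*(-1/16138) = 9076/325 + 23783/8069 = 80963719/2622425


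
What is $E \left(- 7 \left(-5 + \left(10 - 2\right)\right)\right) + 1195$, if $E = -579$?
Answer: $13354$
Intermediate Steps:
$E \left(- 7 \left(-5 + \left(10 - 2\right)\right)\right) + 1195 = - 579 \left(- 7 \left(-5 + \left(10 - 2\right)\right)\right) + 1195 = - 579 \left(- 7 \left(-5 + 8\right)\right) + 1195 = - 579 \left(\left(-7\right) 3\right) + 1195 = \left(-579\right) \left(-21\right) + 1195 = 12159 + 1195 = 13354$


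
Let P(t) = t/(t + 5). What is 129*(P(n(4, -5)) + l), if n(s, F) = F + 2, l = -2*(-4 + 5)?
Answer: -903/2 ≈ -451.50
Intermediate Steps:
l = -2 (l = -2*1 = -2)
n(s, F) = 2 + F
P(t) = t/(5 + t)
129*(P(n(4, -5)) + l) = 129*((2 - 5)/(5 + (2 - 5)) - 2) = 129*(-3/(5 - 3) - 2) = 129*(-3/2 - 2) = 129*(-7/2) = -903/2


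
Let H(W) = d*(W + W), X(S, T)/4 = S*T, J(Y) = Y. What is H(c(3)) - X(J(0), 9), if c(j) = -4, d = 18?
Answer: -144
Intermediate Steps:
X(S, T) = 4*S*T (X(S, T) = 4*(S*T) = 4*S*T)
H(W) = 36*W (H(W) = 18*(W + W) = 18*(2*W) = 36*W)
H(c(3)) - X(J(0), 9) = 36*(-4) - 4*0*9 = -144 - 1*0 = -144 + 0 = -144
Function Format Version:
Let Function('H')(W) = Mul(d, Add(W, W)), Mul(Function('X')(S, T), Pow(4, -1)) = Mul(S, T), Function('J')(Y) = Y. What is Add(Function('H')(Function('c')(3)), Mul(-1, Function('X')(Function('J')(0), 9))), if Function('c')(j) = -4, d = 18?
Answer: -144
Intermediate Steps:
Function('X')(S, T) = Mul(4, S, T) (Function('X')(S, T) = Mul(4, Mul(S, T)) = Mul(4, S, T))
Function('H')(W) = Mul(36, W) (Function('H')(W) = Mul(18, Add(W, W)) = Mul(18, Mul(2, W)) = Mul(36, W))
Add(Function('H')(Function('c')(3)), Mul(-1, Function('X')(Function('J')(0), 9))) = Add(Mul(36, -4), Mul(-1, Mul(4, 0, 9))) = Add(-144, Mul(-1, 0)) = Add(-144, 0) = -144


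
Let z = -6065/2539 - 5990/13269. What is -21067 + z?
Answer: -709842725492/33689991 ≈ -21070.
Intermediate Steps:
z = -95685095/33689991 (z = -6065*1/2539 - 5990*1/13269 = -6065/2539 - 5990/13269 = -95685095/33689991 ≈ -2.8402)
-21067 + z = -21067 - 95685095/33689991 = -709842725492/33689991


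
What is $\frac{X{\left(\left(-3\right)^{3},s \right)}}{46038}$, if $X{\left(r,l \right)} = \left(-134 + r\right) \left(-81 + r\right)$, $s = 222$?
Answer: $\frac{2898}{7673} \approx 0.37769$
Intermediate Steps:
$\frac{X{\left(\left(-3\right)^{3},s \right)}}{46038} = \frac{10854 + \left(\left(-3\right)^{3}\right)^{2} - 215 \left(-3\right)^{3}}{46038} = \left(10854 + \left(-27\right)^{2} - -5805\right) \frac{1}{46038} = \left(10854 + 729 + 5805\right) \frac{1}{46038} = 17388 \cdot \frac{1}{46038} = \frac{2898}{7673}$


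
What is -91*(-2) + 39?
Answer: 221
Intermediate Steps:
-91*(-2) + 39 = 182 + 39 = 221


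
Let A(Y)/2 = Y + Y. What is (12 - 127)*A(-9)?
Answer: 4140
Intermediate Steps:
A(Y) = 4*Y (A(Y) = 2*(Y + Y) = 2*(2*Y) = 4*Y)
(12 - 127)*A(-9) = (12 - 127)*(4*(-9)) = -115*(-36) = 4140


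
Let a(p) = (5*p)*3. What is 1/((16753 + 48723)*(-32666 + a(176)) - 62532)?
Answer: -1/1966044908 ≈ -5.0863e-10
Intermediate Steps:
a(p) = 15*p
1/((16753 + 48723)*(-32666 + a(176)) - 62532) = 1/((16753 + 48723)*(-32666 + 15*176) - 62532) = 1/(65476*(-32666 + 2640) - 62532) = 1/(65476*(-30026) - 62532) = 1/(-1965982376 - 62532) = 1/(-1966044908) = -1/1966044908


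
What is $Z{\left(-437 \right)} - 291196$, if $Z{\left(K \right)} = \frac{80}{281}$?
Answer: $- \frac{81825996}{281} \approx -2.912 \cdot 10^{5}$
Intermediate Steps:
$Z{\left(K \right)} = \frac{80}{281}$ ($Z{\left(K \right)} = 80 \cdot \frac{1}{281} = \frac{80}{281}$)
$Z{\left(-437 \right)} - 291196 = \frac{80}{281} - 291196 = - \frac{81825996}{281}$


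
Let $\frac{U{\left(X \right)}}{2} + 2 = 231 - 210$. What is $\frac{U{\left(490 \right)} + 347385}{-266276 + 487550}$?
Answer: $\frac{347423}{221274} \approx 1.5701$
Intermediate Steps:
$U{\left(X \right)} = 38$ ($U{\left(X \right)} = -4 + 2 \left(231 - 210\right) = -4 + 2 \cdot 21 = -4 + 42 = 38$)
$\frac{U{\left(490 \right)} + 347385}{-266276 + 487550} = \frac{38 + 347385}{-266276 + 487550} = \frac{347423}{221274}$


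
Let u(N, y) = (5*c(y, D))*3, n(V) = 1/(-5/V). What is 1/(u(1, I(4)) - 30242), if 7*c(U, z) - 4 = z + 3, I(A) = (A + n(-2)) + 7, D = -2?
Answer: -7/211619 ≈ -3.3078e-5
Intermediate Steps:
n(V) = -V/5
I(A) = 37/5 + A (I(A) = (A - ⅕*(-2)) + 7 = (A + ⅖) + 7 = (⅖ + A) + 7 = 37/5 + A)
c(U, z) = 1 + z/7 (c(U, z) = 4/7 + (z + 3)/7 = 4/7 + (3 + z)/7 = 4/7 + (3/7 + z/7) = 1 + z/7)
u(N, y) = 75/7 (u(N, y) = (5*(1 + (⅐)*(-2)))*3 = (5*(1 - 2/7))*3 = (5*(5/7))*3 = (25/7)*3 = 75/7)
1/(u(1, I(4)) - 30242) = 1/(75/7 - 30242) = 1/(-211619/7) = -7/211619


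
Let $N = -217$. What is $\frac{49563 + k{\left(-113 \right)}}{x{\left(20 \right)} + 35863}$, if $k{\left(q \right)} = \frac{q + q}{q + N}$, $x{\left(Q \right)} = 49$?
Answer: $\frac{1022251}{740685} \approx 1.3801$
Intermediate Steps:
$k{\left(q \right)} = \frac{2 q}{-217 + q}$ ($k{\left(q \right)} = \frac{q + q}{q - 217} = \frac{2 q}{-217 + q}$)
$\frac{49563 + k{\left(-113 \right)}}{x{\left(20 \right)} + 35863} = \frac{49563 + 2 \left(-113\right) \frac{1}{-217 - 113}}{49 + 35863} = \frac{49563 + 2 \left(-113\right) \frac{1}{-330}}{35912} = \left(49563 + 2 \left(-113\right) \left(- \frac{1}{330}\right)\right) \frac{1}{35912} = \left(49563 + \frac{113}{165}\right) \frac{1}{35912} = \frac{8178008}{165} \cdot \frac{1}{35912} = \frac{1022251}{740685}$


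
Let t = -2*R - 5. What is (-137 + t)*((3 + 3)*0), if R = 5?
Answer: 0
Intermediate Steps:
t = -15 (t = -2*5 - 5 = -10 - 5 = -15)
(-137 + t)*((3 + 3)*0) = (-137 - 15)*((3 + 3)*0) = -912*0 = -152*0 = 0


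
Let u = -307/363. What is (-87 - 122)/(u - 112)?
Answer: 75867/40963 ≈ 1.8521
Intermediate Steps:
u = -307/363 (u = -307*1/363 = -307/363 ≈ -0.84573)
(-87 - 122)/(u - 112) = (-87 - 122)/(-307/363 - 112) = -209/(-40963/363) = -209*(-363/40963) = 75867/40963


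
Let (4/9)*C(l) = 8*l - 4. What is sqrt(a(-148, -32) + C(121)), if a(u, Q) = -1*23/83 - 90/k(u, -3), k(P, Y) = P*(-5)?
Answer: sqrt(81808669958)/6142 ≈ 46.568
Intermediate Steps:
k(P, Y) = -5*P
a(u, Q) = -23/83 + 18/u (a(u, Q) = -1*23/83 - 90*(-1/(5*u)) = -23*1/83 - (-18)/u = -23/83 + 18/u)
C(l) = -9 + 18*l (C(l) = 9*(8*l - 4)/4 = 9*(-4 + 8*l)/4 = -9 + 18*l)
sqrt(a(-148, -32) + C(121)) = sqrt((-23/83 + 18/(-148)) + (-9 + 18*121)) = sqrt((-23/83 + 18*(-1/148)) + (-9 + 2178)) = sqrt((-23/83 - 9/74) + 2169) = sqrt(-2449/6142 + 2169) = sqrt(13319549/6142) = sqrt(81808669958)/6142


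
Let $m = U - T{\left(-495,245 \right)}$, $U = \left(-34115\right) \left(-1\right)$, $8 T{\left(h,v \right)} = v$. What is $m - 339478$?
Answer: $- \frac{2443149}{8} \approx -3.0539 \cdot 10^{5}$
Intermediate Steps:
$T{\left(h,v \right)} = \frac{v}{8}$
$U = 34115$
$m = \frac{272675}{8}$ ($m = 34115 - \frac{1}{8} \cdot 245 = 34115 - \frac{245}{8} = \frac{272675}{8} \approx 34084.0$)
$m - 339478 = \frac{272675}{8} - 339478 = - \frac{2443149}{8}$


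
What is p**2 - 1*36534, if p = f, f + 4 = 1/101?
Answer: -372520925/10201 ≈ -36518.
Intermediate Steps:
f = -403/101 (f = -4 + 1/101 = -403/101 ≈ -3.9901)
p = -403/101 ≈ -3.9901
p**2 - 1*36534 = (-403/101)**2 - 1*36534 = 162409/10201 - 36534 = -372520925/10201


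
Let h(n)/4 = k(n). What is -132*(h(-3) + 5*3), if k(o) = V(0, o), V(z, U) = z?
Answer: -1980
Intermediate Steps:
k(o) = 0
h(n) = 0 (h(n) = 4*0 = 0)
-132*(h(-3) + 5*3) = -132*(0 + 5*3) = -132*(0 + 15) = -132*15 = -1980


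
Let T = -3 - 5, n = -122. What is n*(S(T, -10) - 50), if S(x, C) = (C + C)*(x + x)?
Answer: -32940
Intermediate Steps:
T = -8
S(x, C) = 4*C*x (S(x, C) = (2*C)*(2*x) = 4*C*x)
n*(S(T, -10) - 50) = -122*(4*(-10)*(-8) - 50) = -122*(320 - 50) = -122*270 = -32940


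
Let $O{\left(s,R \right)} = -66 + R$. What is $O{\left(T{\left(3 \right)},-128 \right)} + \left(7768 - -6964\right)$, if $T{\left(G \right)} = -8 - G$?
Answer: $14538$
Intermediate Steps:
$O{\left(T{\left(3 \right)},-128 \right)} + \left(7768 - -6964\right) = \left(-66 - 128\right) + \left(7768 - -6964\right) = -194 + \left(7768 + 6964\right) = -194 + 14732 = 14538$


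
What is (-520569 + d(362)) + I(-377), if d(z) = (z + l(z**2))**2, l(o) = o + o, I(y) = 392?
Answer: 68879482323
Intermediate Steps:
l(o) = 2*o
d(z) = (z + 2*z**2)**2
(-520569 + d(362)) + I(-377) = (-520569 + 362**2*(1 + 2*362)**2) + 392 = (-520569 + 131044*(1 + 724)**2) + 392 = (-520569 + 131044*725**2) + 392 = (-520569 + 131044*525625) + 392 = (-520569 + 68880002500) + 392 = 68879481931 + 392 = 68879482323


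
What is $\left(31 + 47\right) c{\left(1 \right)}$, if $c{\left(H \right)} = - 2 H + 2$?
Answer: $0$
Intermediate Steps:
$c{\left(H \right)} = 2 - 2 H$
$\left(31 + 47\right) c{\left(1 \right)} = \left(31 + 47\right) \left(2 - 2\right) = 78 \left(2 - 2\right) = 78 \cdot 0 = 0$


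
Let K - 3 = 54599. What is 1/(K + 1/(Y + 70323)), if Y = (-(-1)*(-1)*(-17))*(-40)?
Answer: 69643/3802647087 ≈ 1.8314e-5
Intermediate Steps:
K = 54602 (K = 3 + 54599 = 54602)
Y = -680 (Y = (-1*1*(-17))*(-40) = -1*(-17)*(-40) = 17*(-40) = -680)
1/(K + 1/(Y + 70323)) = 1/(54602 + 1/(-680 + 70323)) = 1/(54602 + 1/69643) = 1/(3802647087/69643) = 69643/3802647087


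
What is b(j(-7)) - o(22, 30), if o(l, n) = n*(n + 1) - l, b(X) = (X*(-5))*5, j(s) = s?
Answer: -733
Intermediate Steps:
b(X) = -25*X (b(X) = -5*X*5 = -25*X)
o(l, n) = -l + n*(1 + n) (o(l, n) = n*(1 + n) - l = -l + n*(1 + n))
b(j(-7)) - o(22, 30) = -25*(-7) - (30 + 30² - 1*22) = 175 - (30 + 900 - 22) = 175 - 1*908 = 175 - 908 = -733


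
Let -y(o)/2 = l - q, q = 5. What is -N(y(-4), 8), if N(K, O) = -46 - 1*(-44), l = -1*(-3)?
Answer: 2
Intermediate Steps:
l = 3
y(o) = 4 (y(o) = -2*(3 - 1*5) = -2*(3 - 5) = -2*(-2) = 4)
N(K, O) = -2 (N(K, O) = -46 + 44 = -2)
-N(y(-4), 8) = -1*(-2) = 2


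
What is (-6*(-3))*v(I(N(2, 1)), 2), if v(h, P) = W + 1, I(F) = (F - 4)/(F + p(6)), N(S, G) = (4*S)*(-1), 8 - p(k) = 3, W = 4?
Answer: 90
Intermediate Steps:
p(k) = 5 (p(k) = 8 - 1*3 = 8 - 3 = 5)
N(S, G) = -4*S
I(F) = (-4 + F)/(5 + F) (I(F) = (F - 4)/(F + 5) = (-4 + F)/(5 + F))
v(h, P) = 5 (v(h, P) = 4 + 1 = 5)
(-6*(-3))*v(I(N(2, 1)), 2) = -6*(-3)*5 = 18*5 = 90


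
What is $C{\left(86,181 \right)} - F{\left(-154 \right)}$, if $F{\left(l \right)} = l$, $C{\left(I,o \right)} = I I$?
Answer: $7550$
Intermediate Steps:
$C{\left(I,o \right)} = I^{2}$
$C{\left(86,181 \right)} - F{\left(-154 \right)} = 86^{2} - -154 = 7396 + 154 = 7550$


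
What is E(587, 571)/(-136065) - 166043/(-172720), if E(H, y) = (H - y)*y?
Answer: 840586835/940045872 ≈ 0.89420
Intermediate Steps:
E(H, y) = y*(H - y)
E(587, 571)/(-136065) - 166043/(-172720) = (571*(587 - 1*571))/(-136065) - 166043/(-172720) = (571*(587 - 571))*(-1/136065) - 166043*(-1/172720) = (571*16)*(-1/136065) + 166043/172720 = 9136*(-1/136065) + 166043/172720 = -9136/136065 + 166043/172720 = 840586835/940045872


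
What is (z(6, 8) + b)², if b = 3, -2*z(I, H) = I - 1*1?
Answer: ¼ ≈ 0.25000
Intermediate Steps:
z(I, H) = ½ - I/2 (z(I, H) = -(I - 1*1)/2 = -(I - 1)/2 = -(-1 + I)/2 = ½ - I/2)
(z(6, 8) + b)² = ((½ - ½*6) + 3)² = ((½ - 3) + 3)² = (-5/2 + 3)² = (½)² = ¼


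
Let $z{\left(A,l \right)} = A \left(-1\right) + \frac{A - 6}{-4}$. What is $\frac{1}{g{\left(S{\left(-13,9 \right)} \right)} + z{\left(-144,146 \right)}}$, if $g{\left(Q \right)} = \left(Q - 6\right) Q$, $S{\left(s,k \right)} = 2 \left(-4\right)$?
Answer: $\frac{2}{587} \approx 0.0034072$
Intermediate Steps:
$S{\left(s,k \right)} = -8$
$z{\left(A,l \right)} = \frac{3}{2} - \frac{5 A}{4}$ ($z{\left(A,l \right)} = - A + \left(A - 6\right) \left(- \frac{1}{4}\right) = - A + \left(-6 + A\right) \left(- \frac{1}{4}\right) = - A - \left(- \frac{3}{2} + \frac{A}{4}\right) = \frac{3}{2} - \frac{5 A}{4}$)
$g{\left(Q \right)} = Q \left(-6 + Q\right)$ ($g{\left(Q \right)} = \left(-6 + Q\right) Q = Q \left(-6 + Q\right)$)
$\frac{1}{g{\left(S{\left(-13,9 \right)} \right)} + z{\left(-144,146 \right)}} = \frac{1}{- 8 \left(-6 - 8\right) + \left(\frac{3}{2} - -180\right)} = \frac{1}{\left(-8\right) \left(-14\right) + \left(\frac{3}{2} + 180\right)} = \frac{1}{112 + \frac{363}{2}} = \frac{1}{\frac{587}{2}} = \frac{2}{587}$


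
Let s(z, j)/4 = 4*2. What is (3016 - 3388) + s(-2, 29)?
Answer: -340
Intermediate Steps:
s(z, j) = 32 (s(z, j) = 4*(4*2) = 4*8 = 32)
(3016 - 3388) + s(-2, 29) = (3016 - 3388) + 32 = -372 + 32 = -340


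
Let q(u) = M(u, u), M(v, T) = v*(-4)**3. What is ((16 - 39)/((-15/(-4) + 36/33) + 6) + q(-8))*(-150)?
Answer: -12160600/159 ≈ -76482.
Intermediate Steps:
M(v, T) = -64*v (M(v, T) = v*(-64) = -64*v)
q(u) = -64*u
((16 - 39)/((-15/(-4) + 36/33) + 6) + q(-8))*(-150) = ((16 - 39)/((-15/(-4) + 36/33) + 6) - 64*(-8))*(-150) = (-23/((-15*(-1/4) + 36*(1/33)) + 6) + 512)*(-150) = (-23/((15/4 + 12/11) + 6) + 512)*(-150) = (-23/(213/44 + 6) + 512)*(-150) = (-23/477/44 + 512)*(-150) = (-23*44/477 + 512)*(-150) = (-1012/477 + 512)*(-150) = (243212/477)*(-150) = -12160600/159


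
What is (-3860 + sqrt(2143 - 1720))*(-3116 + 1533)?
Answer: 6110380 - 4749*sqrt(47) ≈ 6.0778e+6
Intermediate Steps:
(-3860 + sqrt(2143 - 1720))*(-3116 + 1533) = (-3860 + sqrt(423))*(-1583) = (-3860 + 3*sqrt(47))*(-1583) = 6110380 - 4749*sqrt(47)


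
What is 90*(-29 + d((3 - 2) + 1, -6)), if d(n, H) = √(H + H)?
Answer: -2610 + 180*I*√3 ≈ -2610.0 + 311.77*I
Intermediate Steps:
d(n, H) = √2*√H (d(n, H) = √(2*H) = √2*√H)
90*(-29 + d((3 - 2) + 1, -6)) = 90*(-29 + √2*√(-6)) = 90*(-29 + √2*(I*√6)) = 90*(-29 + 2*I*√3) = -2610 + 180*I*√3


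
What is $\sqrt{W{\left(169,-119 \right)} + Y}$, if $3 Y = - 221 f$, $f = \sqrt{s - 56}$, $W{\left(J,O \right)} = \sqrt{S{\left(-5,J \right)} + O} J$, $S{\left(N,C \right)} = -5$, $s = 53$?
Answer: $\frac{\sqrt{39} \sqrt{i} \sqrt{- 17 \sqrt{3} + 78 \sqrt{31}}}{3} \approx 29.617 + 29.617 i$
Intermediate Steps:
$W{\left(J,O \right)} = J \sqrt{-5 + O}$ ($W{\left(J,O \right)} = \sqrt{-5 + O} J = J \sqrt{-5 + O}$)
$f = i \sqrt{3}$ ($f = \sqrt{53 - 56} = \sqrt{-3} = i \sqrt{3} \approx 1.732 i$)
$Y = - \frac{221 i \sqrt{3}}{3}$ ($Y = \frac{\left(-221\right) i \sqrt{3}}{3} = - \frac{221 i \sqrt{3}}{3} \approx - 127.59 i$)
$\sqrt{W{\left(169,-119 \right)} + Y} = \sqrt{169 \sqrt{-5 - 119} - \frac{221 i \sqrt{3}}{3}} = \sqrt{169 \sqrt{-124} - \frac{221 i \sqrt{3}}{3}} = \sqrt{169 \cdot 2 i \sqrt{31} - \frac{221 i \sqrt{3}}{3}} = \sqrt{338 i \sqrt{31} - \frac{221 i \sqrt{3}}{3}}$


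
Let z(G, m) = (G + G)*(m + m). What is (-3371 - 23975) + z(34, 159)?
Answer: -5722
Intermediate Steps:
z(G, m) = 4*G*m (z(G, m) = (2*G)*(2*m) = 4*G*m)
(-3371 - 23975) + z(34, 159) = (-3371 - 23975) + 4*34*159 = -27346 + 21624 = -5722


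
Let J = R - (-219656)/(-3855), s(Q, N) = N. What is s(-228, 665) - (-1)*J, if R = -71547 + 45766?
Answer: -97041836/3855 ≈ -25173.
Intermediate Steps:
R = -25781
J = -99605411/3855 (J = -25781 - (-219656)/(-3855) = -25781 - (-219656)*(-1)/3855 = -25781 - 1*219656/3855 = -25781 - 219656/3855 = -99605411/3855 ≈ -25838.)
s(-228, 665) - (-1)*J = 665 - (-1)*(-99605411)/3855 = 665 - 1*99605411/3855 = 665 - 99605411/3855 = -97041836/3855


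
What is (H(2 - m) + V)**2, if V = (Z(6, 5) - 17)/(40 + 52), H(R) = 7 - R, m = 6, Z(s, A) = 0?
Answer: 990025/8464 ≈ 116.97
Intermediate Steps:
V = -17/92 (V = (0 - 17)/(40 + 52) = -17/92 ≈ -0.18478)
(H(2 - m) + V)**2 = ((7 - (2 - 1*6)) - 17/92)**2 = ((7 - (2 - 6)) - 17/92)**2 = ((7 - 1*(-4)) - 17/92)**2 = ((7 + 4) - 17/92)**2 = (11 - 17/92)**2 = (995/92)**2 = 990025/8464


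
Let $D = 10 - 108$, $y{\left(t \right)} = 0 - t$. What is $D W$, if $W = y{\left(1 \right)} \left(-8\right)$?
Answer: $-784$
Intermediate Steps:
$y{\left(t \right)} = - t$
$D = -98$ ($D = 10 - 108 = -98$)
$W = 8$ ($W = \left(-1\right) 1 \left(-8\right) = \left(-1\right) \left(-8\right) = 8$)
$D W = \left(-98\right) 8 = -784$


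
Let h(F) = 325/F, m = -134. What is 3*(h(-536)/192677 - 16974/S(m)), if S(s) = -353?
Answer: 5258962687809/36456029816 ≈ 144.25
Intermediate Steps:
3*(h(-536)/192677 - 16974/S(m)) = 3*((325/(-536))/192677 - 16974/(-353)) = 3*((325*(-1/536))*(1/192677) - 16974*(-1/353)) = 3*(-325/536*1/192677 + 16974/353) = 3*(-325/103274872 + 16974/353) = 3*(1752987562603/36456029816) = 5258962687809/36456029816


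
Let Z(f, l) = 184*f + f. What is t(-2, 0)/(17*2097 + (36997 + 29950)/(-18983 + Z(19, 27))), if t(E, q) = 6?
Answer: 92808/551351785 ≈ 0.00016833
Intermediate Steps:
Z(f, l) = 185*f
t(-2, 0)/(17*2097 + (36997 + 29950)/(-18983 + Z(19, 27))) = 6/(17*2097 + (36997 + 29950)/(-18983 + 185*19)) = 6/(35649 + 66947/(-18983 + 3515)) = 6/(35649 + 66947/(-15468)) = 6/(35649 + 66947*(-1/15468)) = 6/(35649 - 66947/15468) = 6/(551351785/15468) = 6*(15468/551351785) = 92808/551351785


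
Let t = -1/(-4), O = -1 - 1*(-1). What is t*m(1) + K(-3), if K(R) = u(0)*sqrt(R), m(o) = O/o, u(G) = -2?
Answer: -2*I*sqrt(3) ≈ -3.4641*I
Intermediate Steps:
O = 0 (O = -1 + 1 = 0)
m(o) = 0 (m(o) = 0/o = 0)
K(R) = -2*sqrt(R)
t = 1/4 (t = -1*(-1/4) = 1/4 ≈ 0.25000)
t*m(1) + K(-3) = (1/4)*0 - 2*I*sqrt(3) = 0 - 2*I*sqrt(3) = -2*I*sqrt(3)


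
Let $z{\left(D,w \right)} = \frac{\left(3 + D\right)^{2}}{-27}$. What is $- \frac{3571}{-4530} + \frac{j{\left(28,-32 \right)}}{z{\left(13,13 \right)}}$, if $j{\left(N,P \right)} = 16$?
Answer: $- \frac{32587}{36240} \approx -0.8992$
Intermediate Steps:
$z{\left(D,w \right)} = - \frac{\left(3 + D\right)^{2}}{27}$ ($z{\left(D,w \right)} = \left(3 + D\right)^{2} \left(- \frac{1}{27}\right) = - \frac{\left(3 + D\right)^{2}}{27}$)
$- \frac{3571}{-4530} + \frac{j{\left(28,-32 \right)}}{z{\left(13,13 \right)}} = - \frac{3571}{-4530} + \frac{16}{\left(- \frac{1}{27}\right) \left(3 + 13\right)^{2}} = \left(-3571\right) \left(- \frac{1}{4530}\right) + \frac{16}{\left(- \frac{1}{27}\right) 16^{2}} = \frac{3571}{4530} + \frac{16}{\left(- \frac{1}{27}\right) 256} = \frac{3571}{4530} + \frac{16}{- \frac{256}{27}} = \frac{3571}{4530} + 16 \left(- \frac{27}{256}\right) = \frac{3571}{4530} - \frac{27}{16} = - \frac{32587}{36240}$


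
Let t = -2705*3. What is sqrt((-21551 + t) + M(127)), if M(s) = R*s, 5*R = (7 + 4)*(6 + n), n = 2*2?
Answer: 2*I*sqrt(6718) ≈ 163.93*I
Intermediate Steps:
n = 4
R = 22 (R = ((7 + 4)*(6 + 4))/5 = (11*10)/5 = (1/5)*110 = 22)
M(s) = 22*s
t = -8115
sqrt((-21551 + t) + M(127)) = sqrt((-21551 - 8115) + 22*127) = sqrt(-29666 + 2794) = sqrt(-26872) = 2*I*sqrt(6718)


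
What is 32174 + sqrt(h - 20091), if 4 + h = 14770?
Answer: 32174 + 5*I*sqrt(213) ≈ 32174.0 + 72.973*I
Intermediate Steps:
h = 14766 (h = -4 + 14770 = 14766)
32174 + sqrt(h - 20091) = 32174 + sqrt(14766 - 20091) = 32174 + sqrt(-5325) = 32174 + 5*I*sqrt(213)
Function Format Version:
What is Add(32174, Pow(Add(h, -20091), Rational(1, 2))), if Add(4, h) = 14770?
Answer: Add(32174, Mul(5, I, Pow(213, Rational(1, 2)))) ≈ Add(32174., Mul(72.973, I))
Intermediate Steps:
h = 14766 (h = Add(-4, 14770) = 14766)
Add(32174, Pow(Add(h, -20091), Rational(1, 2))) = Add(32174, Pow(Add(14766, -20091), Rational(1, 2))) = Add(32174, Pow(-5325, Rational(1, 2))) = Add(32174, Mul(5, I, Pow(213, Rational(1, 2))))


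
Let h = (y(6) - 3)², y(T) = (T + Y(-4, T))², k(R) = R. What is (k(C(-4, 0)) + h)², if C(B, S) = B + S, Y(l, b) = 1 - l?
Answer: 193766400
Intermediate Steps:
y(T) = (5 + T)² (y(T) = (T + (1 - 1*(-4)))² = (T + (1 + 4))² = (T + 5)² = (5 + T)²)
h = 13924 (h = ((5 + 6)² - 3)² = (11² - 3)² = (121 - 3)² = 118² = 13924)
(k(C(-4, 0)) + h)² = ((-4 + 0) + 13924)² = (-4 + 13924)² = 13920² = 193766400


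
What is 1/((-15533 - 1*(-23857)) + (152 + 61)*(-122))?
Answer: -1/17662 ≈ -5.6619e-5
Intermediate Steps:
1/((-15533 - 1*(-23857)) + (152 + 61)*(-122)) = 1/((-15533 + 23857) + 213*(-122)) = 1/(8324 - 25986) = 1/(-17662) = -1/17662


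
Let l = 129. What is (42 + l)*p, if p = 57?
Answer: 9747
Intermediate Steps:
(42 + l)*p = (42 + 129)*57 = 171*57 = 9747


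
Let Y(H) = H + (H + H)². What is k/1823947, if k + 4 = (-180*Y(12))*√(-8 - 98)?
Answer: -4/1823947 - 105840*I*√106/1823947 ≈ -2.193e-6 - 0.59743*I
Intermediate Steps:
Y(H) = H + 4*H² (Y(H) = H + (2*H)² = H + 4*H²)
k = -4 - 105840*I*√106 (k = -4 + (-2160*(1 + 4*12))*√(-8 - 98) = -4 + (-2160*(1 + 48))*√(-106) = -4 + (-2160*49)*(I*√106) = -4 + (-180*588)*(I*√106) = -4 - 105840*I*√106 ≈ -4.0 - 1.0897e+6*I)
k/1823947 = (-4 - 105840*I*√106)/1823947 = (-4 - 105840*I*√106)*(1/1823947) = -4/1823947 - 105840*I*√106/1823947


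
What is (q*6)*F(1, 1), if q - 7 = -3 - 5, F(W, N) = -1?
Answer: 6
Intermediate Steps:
q = -1 (q = 7 + (-3 - 5) = 7 - 8 = -1)
(q*6)*F(1, 1) = -1*6*(-1) = -6*(-1) = 6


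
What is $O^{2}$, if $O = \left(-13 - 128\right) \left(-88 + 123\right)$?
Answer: $24354225$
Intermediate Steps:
$O = -4935$ ($O = \left(-141\right) 35 = -4935$)
$O^{2} = \left(-4935\right)^{2} = 24354225$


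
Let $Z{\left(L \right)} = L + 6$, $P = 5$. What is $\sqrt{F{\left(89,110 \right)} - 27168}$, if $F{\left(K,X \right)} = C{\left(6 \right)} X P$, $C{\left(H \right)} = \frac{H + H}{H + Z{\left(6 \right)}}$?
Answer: $\frac{2 i \sqrt{60303}}{3} \approx 163.71 i$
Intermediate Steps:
$Z{\left(L \right)} = 6 + L$
$C{\left(H \right)} = \frac{2 H}{12 + H}$ ($C{\left(H \right)} = \frac{H + H}{H + \left(6 + 6\right)} = \frac{2 H}{H + 12} = \frac{2 H}{12 + H}$)
$F{\left(K,X \right)} = \frac{10 X}{3}$ ($F{\left(K,X \right)} = 2 \cdot 6 \frac{1}{12 + 6} X 5 = 2 \cdot 6 \cdot \frac{1}{18} X 5 = \frac{2 X}{3} \cdot 5 = \frac{10 X}{3}$)
$\sqrt{F{\left(89,110 \right)} - 27168} = \sqrt{\frac{10}{3} \cdot 110 - 27168} = \sqrt{\frac{1100}{3} - 27168} = \sqrt{- \frac{80404}{3}} = \frac{2 i \sqrt{60303}}{3}$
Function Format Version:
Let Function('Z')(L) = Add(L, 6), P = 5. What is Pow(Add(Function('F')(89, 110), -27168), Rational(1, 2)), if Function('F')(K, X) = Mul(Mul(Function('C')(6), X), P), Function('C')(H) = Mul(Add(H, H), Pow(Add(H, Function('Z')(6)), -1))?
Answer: Mul(Rational(2, 3), I, Pow(60303, Rational(1, 2))) ≈ Mul(163.71, I)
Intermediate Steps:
Function('Z')(L) = Add(6, L)
Function('C')(H) = Mul(2, H, Pow(Add(12, H), -1)) (Function('C')(H) = Mul(Add(H, H), Pow(Add(H, Add(6, 6)), -1)) = Mul(Mul(2, H), Pow(Add(H, 12), -1)) = Mul(Mul(2, H), Pow(Add(12, H), -1)) = Mul(2, H, Pow(Add(12, H), -1)))
Function('F')(K, X) = Mul(Rational(10, 3), X) (Function('F')(K, X) = Mul(Mul(Mul(2, 6, Pow(Add(12, 6), -1)), X), 5) = Mul(Mul(Mul(2, 6, Pow(18, -1)), X), 5) = Mul(Mul(Mul(2, 6, Rational(1, 18)), X), 5) = Mul(Mul(Rational(2, 3), X), 5) = Mul(Rational(10, 3), X))
Pow(Add(Function('F')(89, 110), -27168), Rational(1, 2)) = Pow(Add(Mul(Rational(10, 3), 110), -27168), Rational(1, 2)) = Pow(Add(Rational(1100, 3), -27168), Rational(1, 2)) = Pow(Rational(-80404, 3), Rational(1, 2)) = Mul(Rational(2, 3), I, Pow(60303, Rational(1, 2)))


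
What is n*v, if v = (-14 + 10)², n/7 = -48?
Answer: -5376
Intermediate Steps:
n = -336 (n = 7*(-48) = -336)
v = 16 (v = (-4)² = 16)
n*v = -336*16 = -5376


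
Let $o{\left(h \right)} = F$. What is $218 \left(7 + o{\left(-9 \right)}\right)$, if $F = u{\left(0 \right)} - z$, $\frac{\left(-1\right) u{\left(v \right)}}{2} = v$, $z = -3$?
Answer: $2180$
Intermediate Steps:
$u{\left(v \right)} = - 2 v$
$F = 3$ ($F = \left(-2\right) 0 - -3 = 0 + 3 = 3$)
$o{\left(h \right)} = 3$
$218 \left(7 + o{\left(-9 \right)}\right) = 218 \left(7 + 3\right) = 218 \cdot 10 = 2180$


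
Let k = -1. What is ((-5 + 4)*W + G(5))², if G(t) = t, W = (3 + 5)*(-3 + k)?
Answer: 1369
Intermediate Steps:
W = -32 (W = (3 + 5)*(-3 - 1) = 8*(-4) = -32)
((-5 + 4)*W + G(5))² = ((-5 + 4)*(-32) + 5)² = (-1*(-32) + 5)² = (32 + 5)² = 37² = 1369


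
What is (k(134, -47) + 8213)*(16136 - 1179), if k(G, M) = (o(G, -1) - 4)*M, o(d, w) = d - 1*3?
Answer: 33563508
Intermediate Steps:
o(d, w) = -3 + d (o(d, w) = d - 3 = -3 + d)
k(G, M) = M*(-7 + G) (k(G, M) = ((-3 + G) - 4)*M = (-7 + G)*M = M*(-7 + G))
(k(134, -47) + 8213)*(16136 - 1179) = (-47*(-7 + 134) + 8213)*(16136 - 1179) = (-47*127 + 8213)*14957 = (-5969 + 8213)*14957 = 2244*14957 = 33563508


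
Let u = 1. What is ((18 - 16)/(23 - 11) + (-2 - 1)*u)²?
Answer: 289/36 ≈ 8.0278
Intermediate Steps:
((18 - 16)/(23 - 11) + (-2 - 1)*u)² = ((18 - 16)/(23 - 11) + (-2 - 1)*1)² = (2/12 - 3*1)² = (2*(1/12) - 3)² = (⅙ - 3)² = (-17/6)² = 289/36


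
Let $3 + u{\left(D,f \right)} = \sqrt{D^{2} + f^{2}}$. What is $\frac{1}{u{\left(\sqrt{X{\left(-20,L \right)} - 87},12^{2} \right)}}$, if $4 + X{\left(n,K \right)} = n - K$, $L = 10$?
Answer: $\frac{3}{20606} + \frac{\sqrt{20615}}{20606} \approx 0.0071134$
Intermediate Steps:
$X{\left(n,K \right)} = -4 + n - K$ ($X{\left(n,K \right)} = -4 - \left(K - n\right) = -4 + n - K$)
$u{\left(D,f \right)} = -3 + \sqrt{D^{2} + f^{2}}$
$\frac{1}{u{\left(\sqrt{X{\left(-20,L \right)} - 87},12^{2} \right)}} = \frac{1}{-3 + \sqrt{\left(\sqrt{\left(-4 - 20 - 10\right) - 87}\right)^{2} + \left(12^{2}\right)^{2}}} = \frac{1}{-3 + \sqrt{\left(\sqrt{\left(-4 - 20 - 10\right) - 87}\right)^{2} + 144^{2}}} = \frac{1}{-3 + \sqrt{\left(\sqrt{-34 - 87}\right)^{2} + 20736}} = \frac{1}{-3 + \sqrt{\left(\sqrt{-121}\right)^{2} + 20736}} = \frac{1}{-3 + \sqrt{\left(11 i\right)^{2} + 20736}} = \frac{1}{-3 + \sqrt{-121 + 20736}} = \frac{1}{-3 + \sqrt{20615}}$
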